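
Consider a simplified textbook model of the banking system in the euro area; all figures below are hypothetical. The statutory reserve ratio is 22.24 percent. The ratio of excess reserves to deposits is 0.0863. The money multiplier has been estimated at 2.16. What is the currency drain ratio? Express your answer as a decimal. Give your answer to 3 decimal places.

Using m = 2.16. From m = (1 + c)/(c + rr + e), rearranging gives 1 + c = m·(c + rr + e), so c·(1 − m) = m·(rr + e) − 1.
Hence c = [m·(rr + e) − 1]/(1 − m) = [2.16 × (0.2224 + 0.0863) − 1] / (1 − 2.16) ≈ 0.287248.

0.287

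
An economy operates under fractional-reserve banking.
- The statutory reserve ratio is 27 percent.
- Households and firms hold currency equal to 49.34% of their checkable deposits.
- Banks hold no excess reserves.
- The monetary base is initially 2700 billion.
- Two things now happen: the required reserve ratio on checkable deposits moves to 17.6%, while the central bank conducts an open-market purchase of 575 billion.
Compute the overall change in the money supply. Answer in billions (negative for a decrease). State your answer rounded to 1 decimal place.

Before: m₁ = (1 + 0.4934) / (0.27 + 0.4934) ≈ 1.956248, MB₁ = 2700, so M₁ = 1.956248 × 2700 = 5281.8696 billion.
After: m₂ = (1 + 0.4934) / (0.176 + 0.4934) ≈ 2.230953, MB₂ = 2700 + 575 = 3275, so M₂ = 2.230953 × 3275 ≈ 7306.3711 billion.
ΔM = M₂ − M₁ = 7306.3711 − 5281.8696 = 2024.5015 billion.

2024.5 billion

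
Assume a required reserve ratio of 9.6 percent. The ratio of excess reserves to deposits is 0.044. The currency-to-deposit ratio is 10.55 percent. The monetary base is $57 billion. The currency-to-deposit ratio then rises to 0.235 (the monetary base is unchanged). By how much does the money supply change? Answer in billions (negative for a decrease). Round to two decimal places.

-68.95 billion

Initially m₁ = (1 + 0.1055) / (0.096 + 0.044 + 0.1055) ≈ 4.50305, so M₁ = 4.50305 × 57 ≈ 256.6739 billion.
After the change m₂ = (1 + 0.235) / (0.096 + 0.044 + 0.235) ≈ 3.29333, so M₂ = 3.29333 × 57 ≈ 187.7198 billion.
ΔM = M₂ − M₁ = 187.7198 − 256.6739 = -68.9541 billion.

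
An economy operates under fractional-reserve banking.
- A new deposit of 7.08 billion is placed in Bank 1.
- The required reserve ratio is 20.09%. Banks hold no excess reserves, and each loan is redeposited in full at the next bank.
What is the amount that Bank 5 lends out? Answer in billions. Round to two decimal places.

2.31 billion

Each bank lends a fraction (1 − rr) = 0.7991 of the deposit it receives, so Bank 5 receives 7.08·0.7991^4 and lends 7.08·0.7991^5 ≈ 2.3070 billion.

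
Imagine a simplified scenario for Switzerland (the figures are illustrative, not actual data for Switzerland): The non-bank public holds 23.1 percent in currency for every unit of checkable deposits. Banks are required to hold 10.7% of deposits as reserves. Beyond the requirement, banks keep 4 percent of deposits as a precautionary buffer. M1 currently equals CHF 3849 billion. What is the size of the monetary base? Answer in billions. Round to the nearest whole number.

CHF 1182 billion

The money multiplier is m = (1 + c) / (rr + e + c) = (1 + 0.231) / (0.107 + 0.04 + 0.231) ≈ 3.25661.
MB = M / m = 3849 / 3.25661 ≈ 1181.9039 billion.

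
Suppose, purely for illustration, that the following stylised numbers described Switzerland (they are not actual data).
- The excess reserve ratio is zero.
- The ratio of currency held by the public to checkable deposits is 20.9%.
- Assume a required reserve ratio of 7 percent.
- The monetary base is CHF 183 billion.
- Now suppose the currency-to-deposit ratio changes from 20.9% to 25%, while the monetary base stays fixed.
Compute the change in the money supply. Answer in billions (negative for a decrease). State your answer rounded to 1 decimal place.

Initially m₁ = (1 + 0.209) / (0.07 + 0.209) ≈ 4.33333, so M₁ = 4.33333 × 183 ≈ 792.9994 billion.
After the change m₂ = (1 + 0.25) / (0.07 + 0.25) = 3.90625, so M₂ = 3.90625 × 183 ≈ 714.8438 billion.
ΔM = M₂ − M₁ = 714.8438 − 792.9994 = -78.1556 billion.

-78.2 billion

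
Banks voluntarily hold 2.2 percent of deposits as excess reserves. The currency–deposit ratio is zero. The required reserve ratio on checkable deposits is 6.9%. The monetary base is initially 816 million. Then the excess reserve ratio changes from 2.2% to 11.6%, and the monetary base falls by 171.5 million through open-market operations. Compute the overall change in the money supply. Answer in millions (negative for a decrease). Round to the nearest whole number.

-5483 million

Before: m₁ = 1 / (0.069 + 0.022) ≈ 10.9890, MB₁ = 816, so M₁ = 10.9890 × 816 = 8967.024 million.
After: m₂ = 1 / (0.069 + 0.116) ≈ 5.4054, MB₂ = 816 − 171.5 = 644.5, so M₂ = 5.4054 × 644.5 = 3483.7803 million.
ΔM = M₂ − M₁ = 3483.7803 − 8967.024 = -5483.2437 million.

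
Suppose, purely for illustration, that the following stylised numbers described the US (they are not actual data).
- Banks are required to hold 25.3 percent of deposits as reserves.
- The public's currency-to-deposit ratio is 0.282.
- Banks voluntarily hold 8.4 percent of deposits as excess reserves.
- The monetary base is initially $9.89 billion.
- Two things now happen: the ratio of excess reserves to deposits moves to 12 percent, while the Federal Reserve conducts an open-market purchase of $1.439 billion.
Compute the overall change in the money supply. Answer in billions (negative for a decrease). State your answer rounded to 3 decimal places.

Before: m₁ = (1 + 0.282) / (0.253 + 0.084 + 0.282) ≈ 2.071082, MB₁ = 9.89, so M₁ = 2.071082 × 9.89 ≈ 20.483 billion.
After: m₂ = (1 + 0.282) / (0.253 + 0.12 + 0.282) ≈ 1.957252, MB₂ = 9.89 + 1.439 = 11.329, so M₂ = 1.957252 × 11.329 ≈ 22.1737 billion.
ΔM = M₂ − M₁ = 22.1737 − 20.483 = 1.6907 billion.

$1.691 billion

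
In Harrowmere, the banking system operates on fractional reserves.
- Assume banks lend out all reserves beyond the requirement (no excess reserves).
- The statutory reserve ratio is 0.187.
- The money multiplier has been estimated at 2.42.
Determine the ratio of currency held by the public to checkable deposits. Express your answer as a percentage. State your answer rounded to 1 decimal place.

38.6%

Using m = 2.42. From m = (1 + c)/(c + rr + e), rearranging gives 1 + c = m·(c + rr + e), so c·(1 − m) = m·(rr + e) − 1.
Hence c = [m·(rr + e) − 1]/(1 − m) = [2.42 × (0.187 + 0) − 1] / (1 − 2.42) ≈ 0.385535.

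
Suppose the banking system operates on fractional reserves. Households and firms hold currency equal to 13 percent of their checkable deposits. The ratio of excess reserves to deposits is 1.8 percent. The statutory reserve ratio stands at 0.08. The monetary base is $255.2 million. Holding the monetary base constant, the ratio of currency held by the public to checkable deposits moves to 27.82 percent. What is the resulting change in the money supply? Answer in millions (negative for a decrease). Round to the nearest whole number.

Initially m₁ = (1 + 0.13) / (0.08 + 0.018 + 0.13) ≈ 4.9561, so M₁ = 4.9561 × 255.2 ≈ 1264.7967 million.
After the change m₂ = (1 + 0.2782) / (0.08 + 0.018 + 0.2782) ≈ 3.3977, so M₂ = 3.3977 × 255.2 ≈ 867.093 million.
ΔM = M₂ − M₁ = 867.093 − 1264.7967 = -397.7037 million.

-398 million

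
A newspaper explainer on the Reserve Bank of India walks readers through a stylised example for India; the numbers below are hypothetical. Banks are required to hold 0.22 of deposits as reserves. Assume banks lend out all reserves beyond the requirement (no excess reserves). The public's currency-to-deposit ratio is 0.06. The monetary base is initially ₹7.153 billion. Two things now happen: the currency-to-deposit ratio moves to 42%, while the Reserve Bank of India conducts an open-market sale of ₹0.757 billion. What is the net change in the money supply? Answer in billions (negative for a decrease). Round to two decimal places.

-12.89 billion

Before: m₁ = (1 + 0.06) / (0.22 + 0.06) ≈ 3.7857, MB₁ = 7.153, so M₁ = 3.7857 × 7.153 ≈ 27.0791 billion.
After: m₂ = (1 + 0.42) / (0.22 + 0.42) ≈ 2.2188, MB₂ = 7.153 − 0.757 = 6.396, so M₂ = 2.2188 × 6.396 ≈ 14.1914 billion.
ΔM = M₂ − M₁ = 14.1914 − 27.0791 = -12.8877 billion.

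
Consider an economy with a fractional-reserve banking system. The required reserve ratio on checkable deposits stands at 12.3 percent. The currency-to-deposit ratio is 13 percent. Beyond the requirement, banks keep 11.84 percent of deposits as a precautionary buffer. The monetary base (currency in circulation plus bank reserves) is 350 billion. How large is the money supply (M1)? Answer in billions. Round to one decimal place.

The money multiplier is m = (1 + c) / (rr + e + c) = (1 + 0.13) / (0.123 + 0.1184 + 0.13) ≈ 3.04254.
So M = m × MB = 3.04254 × 350 = 1064.889 billion.

1064.9 billion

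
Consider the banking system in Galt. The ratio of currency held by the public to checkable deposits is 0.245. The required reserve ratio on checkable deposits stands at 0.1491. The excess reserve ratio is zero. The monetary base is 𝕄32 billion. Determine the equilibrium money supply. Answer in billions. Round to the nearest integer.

The money multiplier is m = (1 + c) / (rr + c) = (1 + 0.245) / (0.1491 + 0.245) ≈ 3.1591.
So M = m × MB = 3.1591 × 32 = 101.0912 billion.

𝕄101 billion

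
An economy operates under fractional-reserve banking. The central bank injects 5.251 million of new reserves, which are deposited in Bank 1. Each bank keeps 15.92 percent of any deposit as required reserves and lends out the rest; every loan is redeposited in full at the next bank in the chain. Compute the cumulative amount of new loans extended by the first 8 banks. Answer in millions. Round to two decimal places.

20.81 million

Bank i lends (1 − rr)^i of the original deposit: Bank 1 lends 5.251·0.8408 ≈ 4.4150, Bank 2 lends 5.251·0.8408² ≈ 3.7122, and so on.
Summing a geometric series: total = 5.251·[0.8408·(1 − 0.8408^8) / (1 − 0.8408)] ≈ 20.8059 million.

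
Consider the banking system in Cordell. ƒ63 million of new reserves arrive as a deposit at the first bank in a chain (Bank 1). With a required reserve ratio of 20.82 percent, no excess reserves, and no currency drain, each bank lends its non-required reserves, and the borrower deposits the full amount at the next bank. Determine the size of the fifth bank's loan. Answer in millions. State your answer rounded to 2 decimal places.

ƒ19.61 million

Each bank lends a fraction (1 − rr) = 0.7918 of the deposit it receives, so Bank 5 receives 63·0.7918^4 and lends 63·0.7918^5 ≈ 19.6073 million.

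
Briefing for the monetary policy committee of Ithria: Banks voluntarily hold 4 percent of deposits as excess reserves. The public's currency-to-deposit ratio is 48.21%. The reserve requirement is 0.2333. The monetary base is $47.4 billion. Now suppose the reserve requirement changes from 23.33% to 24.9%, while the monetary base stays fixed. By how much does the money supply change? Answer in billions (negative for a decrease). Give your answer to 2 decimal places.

-1.89 billion

Initially m₁ = (1 + 0.4821) / (0.2333 + 0.04 + 0.4821) ≈ 1.96201, so M₁ = 1.96201 × 47.4 ≈ 92.9993 billion.
After the change m₂ = (1 + 0.4821) / (0.249 + 0.04 + 0.4821) ≈ 1.92206, so M₂ = 1.92206 × 47.4 ≈ 91.1056 billion.
ΔM = M₂ − M₁ = 91.1056 − 92.9993 = -1.8937 billion.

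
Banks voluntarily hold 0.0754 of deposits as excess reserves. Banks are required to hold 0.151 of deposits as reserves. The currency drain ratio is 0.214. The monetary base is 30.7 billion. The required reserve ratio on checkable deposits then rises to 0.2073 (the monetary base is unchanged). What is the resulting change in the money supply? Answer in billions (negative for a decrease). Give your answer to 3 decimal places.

-9.592 billion

Initially m₁ = (1 + 0.214) / (0.151 + 0.0754 + 0.214) ≈ 2.756585, so M₁ = 2.756585 × 30.7 ≈ 84.6272 billion.
After the change m₂ = (1 + 0.214) / (0.2073 + 0.0754 + 0.214) ≈ 2.444131, so M₂ = 2.444131 × 30.7 ≈ 75.0348 billion.
ΔM = M₂ − M₁ = 75.0348 − 84.6272 = -9.5924 billion.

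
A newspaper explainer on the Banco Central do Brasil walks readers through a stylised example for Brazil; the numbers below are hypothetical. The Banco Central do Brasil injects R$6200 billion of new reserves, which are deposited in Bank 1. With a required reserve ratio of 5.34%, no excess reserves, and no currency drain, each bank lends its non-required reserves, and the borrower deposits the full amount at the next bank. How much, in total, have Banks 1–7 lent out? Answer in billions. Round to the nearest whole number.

R$35056 billion

Bank i lends (1 − rr)^i of the original deposit: Bank 1 lends 6200·0.9466 = 5868.9200, Bank 2 lends 6200·0.9466² ≈ 5555.5197, and so on.
Summing a geometric series: total = 6200·[0.9466·(1 − 0.9466^7) / (1 − 0.9466)] ≈ 35056.4840 billion.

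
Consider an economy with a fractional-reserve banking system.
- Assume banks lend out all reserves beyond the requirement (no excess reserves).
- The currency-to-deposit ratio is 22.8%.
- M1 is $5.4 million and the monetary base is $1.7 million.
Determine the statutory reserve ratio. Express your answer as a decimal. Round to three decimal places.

Using m = M/MB = 5.4/1.7 ≈ 3.176471. Since m = (1 + c)/(c + rr + e), the denominator satisfies c + rr + e = (1 + c)/m = (1 + 0.228) / 3.176471 ≈ 0.386593.
With c = 0.228 and e = 0, the statutory reserve ratio is 0.386593 − 0.228 − 0 = 0.158593.

0.159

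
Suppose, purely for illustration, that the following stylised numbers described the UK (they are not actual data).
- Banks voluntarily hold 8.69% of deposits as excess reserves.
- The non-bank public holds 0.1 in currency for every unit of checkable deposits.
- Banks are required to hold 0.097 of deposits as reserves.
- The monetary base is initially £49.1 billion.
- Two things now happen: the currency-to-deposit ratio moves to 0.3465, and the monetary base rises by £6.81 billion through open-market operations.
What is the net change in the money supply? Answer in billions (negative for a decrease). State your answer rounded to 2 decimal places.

-48.31 billion

Before: m₁ = (1 + 0.1) / (0.097 + 0.0869 + 0.1) ≈ 3.87460, MB₁ = 49.1, so M₁ = 3.87460 × 49.1 ≈ 190.2429 billion.
After: m₂ = (1 + 0.3465) / (0.097 + 0.0869 + 0.3465) ≈ 2.53865, MB₂ = 49.1 + 6.81 = 55.91, so M₂ = 2.53865 × 55.91 ≈ 141.9359 billion.
ΔM = M₂ − M₁ = 141.9359 − 190.2429 = -48.307 billion.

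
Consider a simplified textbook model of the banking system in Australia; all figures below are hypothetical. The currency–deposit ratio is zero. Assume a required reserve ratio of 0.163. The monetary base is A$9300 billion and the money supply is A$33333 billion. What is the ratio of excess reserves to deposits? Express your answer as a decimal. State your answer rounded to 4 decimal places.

0.1160

Using m = M/MB = 33333/9300 ≈ 3.584194. Since m = (1 + c)/(c + rr + e), the denominator satisfies c + rr + e = (1 + c)/m = (1 + 0) / 3.584194 ≈ 0.279003.
With c = 0 and rr = 0.163, the ratio of excess reserves to deposits is 0.279003 − 0 − 0.163 = 0.116003.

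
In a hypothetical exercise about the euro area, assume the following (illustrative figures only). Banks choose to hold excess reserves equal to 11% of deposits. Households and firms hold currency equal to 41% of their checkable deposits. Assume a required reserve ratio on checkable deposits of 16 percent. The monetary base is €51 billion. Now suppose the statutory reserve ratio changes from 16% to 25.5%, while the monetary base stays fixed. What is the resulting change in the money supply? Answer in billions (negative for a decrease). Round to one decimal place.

Initially m₁ = (1 + 0.41) / (0.16 + 0.11 + 0.41) ≈ 2.0735, so M₁ = 2.0735 × 51 = 105.7485 billion.
After the change m₂ = (1 + 0.41) / (0.255 + 0.11 + 0.41) ≈ 1.8194, so M₂ = 1.8194 × 51 = 92.7894 billion.
ΔM = M₂ − M₁ = 92.7894 − 105.7485 = -12.9591 billion.

-13.0 billion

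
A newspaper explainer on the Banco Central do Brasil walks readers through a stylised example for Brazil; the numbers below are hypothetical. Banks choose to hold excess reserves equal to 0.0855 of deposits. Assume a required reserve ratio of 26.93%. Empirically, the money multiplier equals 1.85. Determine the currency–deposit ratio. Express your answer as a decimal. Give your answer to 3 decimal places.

0.404

Using m = 1.85. From m = (1 + c)/(c + rr + e), rearranging gives 1 + c = m·(c + rr + e), so c·(1 − m) = m·(rr + e) − 1.
Hence c = [m·(rr + e) − 1]/(1 − m) = [1.85 × (0.2693 + 0.0855) − 1] / (1 − 1.85) ≈ 0.404259.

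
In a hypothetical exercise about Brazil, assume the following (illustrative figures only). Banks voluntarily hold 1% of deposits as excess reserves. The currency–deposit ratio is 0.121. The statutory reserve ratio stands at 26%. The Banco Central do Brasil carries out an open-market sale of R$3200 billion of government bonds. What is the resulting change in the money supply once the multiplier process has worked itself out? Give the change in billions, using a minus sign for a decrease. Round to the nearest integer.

The money multiplier is m = (1 + c) / (rr + e + c) = (1 + 0.121) / (0.26 + 0.01 + 0.121) ≈ 2.86701.
The sale removes 3200 billion of base, so ΔM = m × ΔMB = 2.86701 × (−3200) = -9174.432 billion.

-9174 billion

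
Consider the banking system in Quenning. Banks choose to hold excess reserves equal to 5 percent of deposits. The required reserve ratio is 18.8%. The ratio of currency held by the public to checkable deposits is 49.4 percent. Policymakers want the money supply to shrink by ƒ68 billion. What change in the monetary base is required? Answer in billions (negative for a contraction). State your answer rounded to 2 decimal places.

-33.32 billion

The money multiplier is m = (1 + c) / (rr + e + c) = (1 + 0.494) / (0.188 + 0.05 + 0.494) ≈ 2.04098.
ΔMB = ΔM / m = (−68) / 2.04098 ≈ -33.3173 billion.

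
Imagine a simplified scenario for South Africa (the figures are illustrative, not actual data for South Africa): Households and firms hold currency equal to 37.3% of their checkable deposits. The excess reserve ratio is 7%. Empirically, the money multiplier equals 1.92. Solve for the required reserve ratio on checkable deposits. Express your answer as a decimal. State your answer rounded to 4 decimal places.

0.2721

Using m = 1.92. Since m = (1 + c)/(c + rr + e), the denominator satisfies c + rr + e = (1 + c)/m = (1 + 0.373) / 1.92 ≈ 0.715104.
With c = 0.373 and e = 0.07, the required reserve ratio on checkable deposits is 0.715104 − 0.373 − 0.07 = 0.272104.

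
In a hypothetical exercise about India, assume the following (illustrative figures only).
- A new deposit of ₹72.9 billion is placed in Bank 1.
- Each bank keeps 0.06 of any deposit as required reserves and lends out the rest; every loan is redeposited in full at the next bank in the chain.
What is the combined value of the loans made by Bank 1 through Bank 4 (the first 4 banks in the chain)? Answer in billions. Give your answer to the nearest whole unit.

₹250 billion

Bank i lends (1 − rr)^i of the original deposit: Bank 1 lends 72.9·0.9400 = 68.5260, Bank 2 lends 72.9·0.9400² ≈ 64.4144, and so on.
Summing a geometric series: total = 72.9·[0.9400·(1 − 0.9400^4) / (1 − 0.9400)] ≈ 250.4066 billion.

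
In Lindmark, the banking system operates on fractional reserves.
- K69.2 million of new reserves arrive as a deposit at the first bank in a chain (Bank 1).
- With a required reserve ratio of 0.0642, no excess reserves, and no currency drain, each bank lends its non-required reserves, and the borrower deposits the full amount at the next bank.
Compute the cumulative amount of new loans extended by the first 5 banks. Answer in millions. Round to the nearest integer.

K285 million

Bank i lends (1 − rr)^i of the original deposit: Bank 1 lends 69.2·0.9358 ≈ 64.7574, Bank 2 lends 69.2·0.9358² ≈ 60.5999, and so on.
Summing a geometric series: total = 69.2·[0.9358·(1 − 0.9358^5) / (1 − 0.9358)] ≈ 284.7971 million.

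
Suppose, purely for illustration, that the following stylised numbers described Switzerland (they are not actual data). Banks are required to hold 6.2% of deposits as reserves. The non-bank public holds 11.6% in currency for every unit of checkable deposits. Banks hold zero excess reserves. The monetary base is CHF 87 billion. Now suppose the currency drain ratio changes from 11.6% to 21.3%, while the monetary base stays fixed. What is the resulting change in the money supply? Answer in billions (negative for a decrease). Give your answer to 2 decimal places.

Initially m₁ = (1 + 0.116) / (0.062 + 0.116) ≈ 6.26966, so M₁ = 6.26966 × 87 ≈ 545.4604 billion.
After the change m₂ = (1 + 0.213) / (0.062 + 0.213) ≈ 4.41091, so M₂ = 4.41091 × 87 ≈ 383.7492 billion.
ΔM = M₂ − M₁ = 383.7492 − 545.4604 = -161.7112 billion.

-161.71 billion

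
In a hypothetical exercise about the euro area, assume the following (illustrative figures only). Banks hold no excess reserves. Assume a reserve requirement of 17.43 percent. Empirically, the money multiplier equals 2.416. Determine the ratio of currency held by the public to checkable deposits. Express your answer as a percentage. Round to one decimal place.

40.9%

Using m = 2.416. From m = (1 + c)/(c + rr + e), rearranging gives 1 + c = m·(c + rr + e), so c·(1 − m) = m·(rr + e) − 1.
Hence c = [m·(rr + e) − 1]/(1 − m) = [2.416 × (0.1743 + 0) − 1] / (1 − 2.416) ≈ 0.408821.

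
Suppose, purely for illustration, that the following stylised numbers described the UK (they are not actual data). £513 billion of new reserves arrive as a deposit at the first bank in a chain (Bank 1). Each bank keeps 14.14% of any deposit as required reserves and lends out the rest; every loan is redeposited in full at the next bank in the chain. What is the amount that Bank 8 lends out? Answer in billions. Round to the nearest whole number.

£152 billion

Each bank lends a fraction (1 − rr) = 0.8586 of the deposit it receives, so Bank 8 receives 513·0.8586^7 and lends 513·0.8586^8 ≈ 151.5111 billion.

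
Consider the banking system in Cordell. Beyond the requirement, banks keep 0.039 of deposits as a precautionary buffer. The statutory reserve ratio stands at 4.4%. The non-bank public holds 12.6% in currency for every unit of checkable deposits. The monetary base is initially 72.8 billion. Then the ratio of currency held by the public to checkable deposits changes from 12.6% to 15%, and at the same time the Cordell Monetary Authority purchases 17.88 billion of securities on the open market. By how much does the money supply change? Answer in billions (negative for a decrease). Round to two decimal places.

Before: m₁ = (1 + 0.126) / (0.044 + 0.039 + 0.126) ≈ 5.38756, MB₁ = 72.8, so M₁ = 5.38756 × 72.8 ≈ 392.2144 billion.
After: m₂ = (1 + 0.15) / (0.044 + 0.039 + 0.15) ≈ 4.93562, MB₂ = 72.8 + 17.88 = 90.68, so M₂ = 4.93562 × 90.68 ≈ 447.562 billion.
ΔM = M₂ − M₁ = 447.562 − 392.2144 = 55.3476 billion.

55.35 billion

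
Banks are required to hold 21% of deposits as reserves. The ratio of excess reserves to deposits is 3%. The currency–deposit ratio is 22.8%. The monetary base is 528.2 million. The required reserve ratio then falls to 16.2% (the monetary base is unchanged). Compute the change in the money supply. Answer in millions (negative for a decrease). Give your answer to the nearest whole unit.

158 million

Initially m₁ = (1 + 0.228) / (0.21 + 0.03 + 0.228) ≈ 2.6239, so M₁ = 2.6239 × 528.2 ≈ 1385.944 million.
After the change m₂ = (1 + 0.228) / (0.162 + 0.03 + 0.228) ≈ 2.9238, so M₂ = 2.9238 × 528.2 ≈ 1544.3512 million.
ΔM = M₂ − M₁ = 1544.3512 − 1385.944 = 158.4072 million.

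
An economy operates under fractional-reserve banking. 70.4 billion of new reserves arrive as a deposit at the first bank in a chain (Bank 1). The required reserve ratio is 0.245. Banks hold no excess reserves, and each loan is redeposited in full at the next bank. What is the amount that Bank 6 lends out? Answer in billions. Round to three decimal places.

13.039 billion

Each bank lends a fraction (1 − rr) = 0.7550 of the deposit it receives, so Bank 6 receives 70.4·0.7550^5 and lends 70.4·0.7550^6 ≈ 13.0393 billion.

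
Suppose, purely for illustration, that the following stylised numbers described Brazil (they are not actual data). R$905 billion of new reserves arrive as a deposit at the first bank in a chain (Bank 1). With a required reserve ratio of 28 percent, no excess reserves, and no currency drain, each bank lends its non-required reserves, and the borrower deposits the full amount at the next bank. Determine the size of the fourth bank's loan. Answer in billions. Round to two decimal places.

R$243.21 billion

Each bank lends a fraction (1 − rr) = 0.7200 of the deposit it receives, so Bank 4 receives 905·0.7200^3 and lends 905·0.7200^4 ≈ 243.2084 billion.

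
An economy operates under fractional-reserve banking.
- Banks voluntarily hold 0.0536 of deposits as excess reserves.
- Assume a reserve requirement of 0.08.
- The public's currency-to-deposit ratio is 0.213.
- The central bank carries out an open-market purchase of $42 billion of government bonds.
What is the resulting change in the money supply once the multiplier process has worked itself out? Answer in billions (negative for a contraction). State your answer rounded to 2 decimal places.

The money multiplier is m = (1 + c) / (rr + e + c) = (1 + 0.213) / (0.08 + 0.0536 + 0.213) ≈ 3.49971.
The purchase adds 42 billion of base, so ΔM = m × ΔMB = 3.49971 × (+42) ≈ 146.9878 billion.

$146.99 billion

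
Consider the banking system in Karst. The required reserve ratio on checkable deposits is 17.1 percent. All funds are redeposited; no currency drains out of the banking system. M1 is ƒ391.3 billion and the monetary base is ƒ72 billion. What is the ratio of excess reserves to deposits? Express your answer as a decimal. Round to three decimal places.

0.013

Using m = M/MB = 391.3/72 ≈ 5.434722. Since m = (1 + c)/(c + rr + e), the denominator satisfies c + rr + e = (1 + c)/m = (1 + 0) / 5.434722 ≈ 0.184002.
With c = 0 and rr = 0.171, the ratio of excess reserves to deposits is 0.184002 − 0 − 0.171 = 0.013002.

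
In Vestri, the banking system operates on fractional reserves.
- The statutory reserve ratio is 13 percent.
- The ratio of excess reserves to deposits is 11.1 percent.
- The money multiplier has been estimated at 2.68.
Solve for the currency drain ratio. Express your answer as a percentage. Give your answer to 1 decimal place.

21.1%

Using m = 2.68. From m = (1 + c)/(c + rr + e), rearranging gives 1 + c = m·(c + rr + e), so c·(1 − m) = m·(rr + e) − 1.
Hence c = [m·(rr + e) − 1]/(1 − m) = [2.68 × (0.13 + 0.111) − 1] / (1 − 2.68) ≈ 0.210786.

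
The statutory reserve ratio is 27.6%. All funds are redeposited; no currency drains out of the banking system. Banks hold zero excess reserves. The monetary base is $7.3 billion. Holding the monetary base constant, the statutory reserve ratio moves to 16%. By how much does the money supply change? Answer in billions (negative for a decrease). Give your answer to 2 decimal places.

$19.18 billion

Initially m₁ = 1 / (0.276) ≈ 3.6232, so M₁ = 3.6232 × 7.3 ≈ 26.4494 billion.
After the change m₂ = 1 / (0.16) = 6.25, so M₂ = 6.25 × 7.3 = 45.625 billion.
ΔM = M₂ − M₁ = 45.625 − 26.4494 = 19.1756 billion.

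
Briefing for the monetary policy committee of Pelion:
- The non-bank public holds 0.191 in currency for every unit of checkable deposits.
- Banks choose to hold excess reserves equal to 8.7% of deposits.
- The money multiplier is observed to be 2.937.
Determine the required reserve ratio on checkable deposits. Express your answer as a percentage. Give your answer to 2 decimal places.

Using m = 2.937. Since m = (1 + c)/(c + rr + e), the denominator satisfies c + rr + e = (1 + c)/m = (1 + 0.191) / 2.937 ≈ 0.405516.
With c = 0.191 and e = 0.087, the required reserve ratio on checkable deposits is 0.405516 − 0.191 − 0.087 = 0.127516.

12.75%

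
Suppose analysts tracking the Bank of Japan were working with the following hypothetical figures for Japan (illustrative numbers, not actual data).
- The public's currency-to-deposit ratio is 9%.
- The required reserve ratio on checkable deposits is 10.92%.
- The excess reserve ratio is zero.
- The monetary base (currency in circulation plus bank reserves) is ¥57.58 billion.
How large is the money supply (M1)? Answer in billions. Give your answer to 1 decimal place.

The money multiplier is m = (1 + c) / (rr + c) = (1 + 0.09) / (0.1092 + 0.09) ≈ 5.4719.
So M = m × MB = 5.4719 × 57.58 ≈ 315.072 billion.

¥315.1 billion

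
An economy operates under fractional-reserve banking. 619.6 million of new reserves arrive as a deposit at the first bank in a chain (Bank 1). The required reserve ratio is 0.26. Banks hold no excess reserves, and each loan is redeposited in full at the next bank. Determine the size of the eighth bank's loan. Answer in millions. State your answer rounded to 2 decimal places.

Each bank lends a fraction (1 − rr) = 0.7400 of the deposit it receives, so Bank 8 receives 619.6·0.7400^7 and lends 619.6·0.7400^8 ≈ 55.7141 million.

55.71 million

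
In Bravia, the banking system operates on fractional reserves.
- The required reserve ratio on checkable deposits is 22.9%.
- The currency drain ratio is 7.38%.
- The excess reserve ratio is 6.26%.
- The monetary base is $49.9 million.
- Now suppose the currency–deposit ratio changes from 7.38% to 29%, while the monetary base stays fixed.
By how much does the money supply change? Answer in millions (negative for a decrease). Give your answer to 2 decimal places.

Initially m₁ = (1 + 0.0738) / (0.229 + 0.0626 + 0.0738) ≈ 2.93870, so M₁ = 2.93870 × 49.9 ≈ 146.6411 million.
After the change m₂ = (1 + 0.29) / (0.229 + 0.0626 + 0.29) ≈ 2.21802, so M₂ = 2.21802 × 49.9 ≈ 110.6792 million.
ΔM = M₂ − M₁ = 110.6792 − 146.6411 = -35.9619 million.

-35.96 million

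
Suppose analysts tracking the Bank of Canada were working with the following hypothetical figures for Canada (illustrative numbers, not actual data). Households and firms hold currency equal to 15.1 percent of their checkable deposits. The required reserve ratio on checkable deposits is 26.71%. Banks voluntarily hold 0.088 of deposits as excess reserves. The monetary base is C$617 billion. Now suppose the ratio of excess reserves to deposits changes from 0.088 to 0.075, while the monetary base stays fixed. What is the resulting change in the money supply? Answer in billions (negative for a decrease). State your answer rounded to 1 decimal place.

Initially m₁ = (1 + 0.151) / (0.2671 + 0.088 + 0.151) ≈ 2.27425, so M₁ = 2.27425 × 617 ≈ 1403.2123 billion.
After the change m₂ = (1 + 0.151) / (0.2671 + 0.075 + 0.151) ≈ 2.33421, so M₂ = 2.33421 × 617 ≈ 1440.2076 billion.
ΔM = M₂ − M₁ = 1440.2076 − 1403.2123 = 36.9953 billion.

C$37.0 billion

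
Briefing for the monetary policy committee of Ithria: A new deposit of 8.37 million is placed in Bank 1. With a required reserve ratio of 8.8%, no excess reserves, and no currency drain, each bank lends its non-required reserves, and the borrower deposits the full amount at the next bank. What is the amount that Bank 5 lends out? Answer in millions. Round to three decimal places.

Each bank lends a fraction (1 − rr) = 0.9120 of the deposit it receives, so Bank 5 receives 8.37·0.9120^4 and lends 8.37·0.9120^5 ≈ 5.2808 million.

5.281 million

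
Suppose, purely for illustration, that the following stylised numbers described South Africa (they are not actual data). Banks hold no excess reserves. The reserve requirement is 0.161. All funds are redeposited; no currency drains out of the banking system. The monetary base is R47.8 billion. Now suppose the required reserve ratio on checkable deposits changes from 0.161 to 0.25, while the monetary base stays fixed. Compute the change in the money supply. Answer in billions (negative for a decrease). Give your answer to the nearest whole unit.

-106 billion

Initially m₁ = 1 / (0.161) ≈ 6.2112, so M₁ = 6.2112 × 47.8 ≈ 296.8954 billion.
After the change m₂ = 1 / (0.25) = 4, so M₂ = 4 × 47.8 = 191.2 billion.
ΔM = M₂ − M₁ = 191.2 − 296.8954 = -105.6954 billion.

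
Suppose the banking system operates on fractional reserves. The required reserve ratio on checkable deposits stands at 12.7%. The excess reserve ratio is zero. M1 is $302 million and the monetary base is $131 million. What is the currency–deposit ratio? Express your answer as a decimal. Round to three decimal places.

Using m = M/MB = 302/131 ≈ 2.305344. From m = (1 + c)/(c + rr + e), rearranging gives 1 + c = m·(c + rr + e), so c·(1 − m) = m·(rr + e) − 1.
Hence c = [m·(rr + e) − 1]/(1 − m) = [2.305344 × (0.127 + 0) − 1] / (1 − 2.305344) ≈ 0.541789.

0.542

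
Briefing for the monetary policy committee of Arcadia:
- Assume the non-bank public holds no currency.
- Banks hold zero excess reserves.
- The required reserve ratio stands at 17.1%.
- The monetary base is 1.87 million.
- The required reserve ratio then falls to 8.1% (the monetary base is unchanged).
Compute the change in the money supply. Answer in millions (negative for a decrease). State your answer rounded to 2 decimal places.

12.15 million

Initially m₁ = 1 / (0.171) ≈ 5.8480, so M₁ = 5.8480 × 1.87 ≈ 10.9358 million.
After the change m₂ = 1 / (0.081) ≈ 12.3457, so M₂ = 12.3457 × 1.87 ≈ 23.0865 million.
ΔM = M₂ − M₁ = 23.0865 − 10.9358 = 12.1507 million.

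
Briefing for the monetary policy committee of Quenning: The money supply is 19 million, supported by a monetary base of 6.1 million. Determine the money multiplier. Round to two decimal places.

The money multiplier is m = M / MB = 19 / 6.1 ≈ 3.11475.

3.11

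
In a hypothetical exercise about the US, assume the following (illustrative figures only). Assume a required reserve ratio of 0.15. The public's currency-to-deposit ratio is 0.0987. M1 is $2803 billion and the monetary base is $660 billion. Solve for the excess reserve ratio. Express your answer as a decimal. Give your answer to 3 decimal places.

0.010

Using m = M/MB = 2803/660 ≈ 4.246970. Since m = (1 + c)/(c + rr + e), the denominator satisfies c + rr + e = (1 + c)/m = (1 + 0.0987) / 4.246970 ≈ 0.258702.
With c = 0.0987 and rr = 0.15, the excess reserve ratio is 0.258702 − 0.0987 − 0.15 = 0.010002.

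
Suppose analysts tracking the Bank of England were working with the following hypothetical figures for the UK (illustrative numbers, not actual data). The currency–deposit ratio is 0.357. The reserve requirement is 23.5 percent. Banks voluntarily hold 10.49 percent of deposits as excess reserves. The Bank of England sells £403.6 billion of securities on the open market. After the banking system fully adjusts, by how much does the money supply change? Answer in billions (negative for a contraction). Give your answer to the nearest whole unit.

-786 billion

The money multiplier is m = (1 + c) / (rr + e + c) = (1 + 0.357) / (0.235 + 0.1049 + 0.357) ≈ 1.9472.
The sale removes 403.6 billion of base, so ΔM = m × ΔMB = 1.9472 × (−403.6) ≈ -785.8899 billion.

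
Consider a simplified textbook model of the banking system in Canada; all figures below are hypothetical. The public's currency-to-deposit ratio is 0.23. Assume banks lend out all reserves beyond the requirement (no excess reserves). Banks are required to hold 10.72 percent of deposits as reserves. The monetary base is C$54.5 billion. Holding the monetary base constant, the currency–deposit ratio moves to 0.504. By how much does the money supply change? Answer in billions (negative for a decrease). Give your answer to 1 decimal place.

-64.7 billion

Initially m₁ = (1 + 0.23) / (0.1072 + 0.23) ≈ 3.6477, so M₁ = 3.6477 × 54.5 ≈ 198.7996 billion.
After the change m₂ = (1 + 0.504) / (0.1072 + 0.504) ≈ 2.4607, so M₂ = 2.4607 × 54.5 ≈ 134.1081 billion.
ΔM = M₂ − M₁ = 134.1081 − 198.7996 = -64.6915 billion.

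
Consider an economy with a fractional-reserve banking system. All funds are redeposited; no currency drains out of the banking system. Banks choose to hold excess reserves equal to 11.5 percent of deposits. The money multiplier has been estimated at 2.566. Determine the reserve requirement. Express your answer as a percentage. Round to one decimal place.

Using m = 2.566. Since m = (1 + c)/(c + rr + e), the denominator satisfies c + rr + e = (1 + c)/m = (1 + 0) / 2.566 ≈ 0.389712.
With c = 0 and e = 0.115, the reserve requirement is 0.389712 − 0 − 0.115 = 0.274712.

27.5%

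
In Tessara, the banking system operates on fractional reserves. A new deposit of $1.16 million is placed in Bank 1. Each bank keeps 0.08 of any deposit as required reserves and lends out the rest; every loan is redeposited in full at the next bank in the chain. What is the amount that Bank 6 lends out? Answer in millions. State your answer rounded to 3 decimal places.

Each bank lends a fraction (1 − rr) = 0.9200 of the deposit it receives, so Bank 6 receives 1.16·0.9200^5 and lends 1.16·0.9200^6 ≈ 0.7034 million.

$0.703 million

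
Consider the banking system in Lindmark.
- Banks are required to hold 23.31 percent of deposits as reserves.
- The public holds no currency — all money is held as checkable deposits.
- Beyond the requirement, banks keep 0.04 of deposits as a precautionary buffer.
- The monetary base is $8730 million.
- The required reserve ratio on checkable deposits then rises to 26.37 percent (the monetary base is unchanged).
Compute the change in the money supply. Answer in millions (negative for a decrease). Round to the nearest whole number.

-3221 million

Initially m₁ = 1 / (0.2331 + 0.04) ≈ 3.66166, so M₁ = 3.66166 × 8730 = 31966.2918 million.
After the change m₂ = 1 / (0.2637 + 0.04) ≈ 3.29272, so M₂ = 3.29272 × 8730 = 28745.4456 million.
ΔM = M₂ − M₁ = 28745.4456 − 31966.2918 = -3220.8462 million.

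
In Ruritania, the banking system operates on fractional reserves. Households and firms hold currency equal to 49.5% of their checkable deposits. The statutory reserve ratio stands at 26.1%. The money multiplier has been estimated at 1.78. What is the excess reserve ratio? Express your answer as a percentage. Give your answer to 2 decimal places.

Using m = 1.78. Since m = (1 + c)/(c + rr + e), the denominator satisfies c + rr + e = (1 + c)/m = (1 + 0.495) / 1.78 ≈ 0.839888.
With c = 0.495 and rr = 0.261, the excess reserve ratio is 0.839888 − 0.495 − 0.261 = 0.083888.

8.39%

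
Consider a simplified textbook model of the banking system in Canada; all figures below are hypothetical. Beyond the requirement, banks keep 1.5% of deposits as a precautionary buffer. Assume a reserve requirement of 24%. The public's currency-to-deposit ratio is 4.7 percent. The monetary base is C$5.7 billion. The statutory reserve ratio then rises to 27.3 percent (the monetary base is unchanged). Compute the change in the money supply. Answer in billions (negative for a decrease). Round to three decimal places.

-1.947 billion

Initially m₁ = (1 + 0.047) / (0.24 + 0.015 + 0.047) ≈ 3.46689, so M₁ = 3.46689 × 5.7 ≈ 19.7613 billion.
After the change m₂ = (1 + 0.047) / (0.273 + 0.015 + 0.047) ≈ 3.12537, so M₂ = 3.12537 × 5.7 ≈ 17.8146 billion.
ΔM = M₂ − M₁ = 17.8146 − 19.7613 = -1.9467 billion.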